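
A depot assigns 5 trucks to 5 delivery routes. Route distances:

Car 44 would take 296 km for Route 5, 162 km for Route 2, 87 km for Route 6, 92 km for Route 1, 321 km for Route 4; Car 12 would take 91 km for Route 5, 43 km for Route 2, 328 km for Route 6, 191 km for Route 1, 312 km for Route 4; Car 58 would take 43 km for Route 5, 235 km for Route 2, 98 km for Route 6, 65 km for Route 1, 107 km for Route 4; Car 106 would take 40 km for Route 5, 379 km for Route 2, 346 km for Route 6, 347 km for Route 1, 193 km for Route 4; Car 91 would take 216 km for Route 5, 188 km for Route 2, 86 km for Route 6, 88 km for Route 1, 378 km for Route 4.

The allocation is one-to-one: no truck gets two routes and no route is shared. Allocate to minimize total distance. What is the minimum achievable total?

Minimum total: 365 km

Optimal: Car 44→Route 6 (87 km), Car 12→Route 2 (43 km), Car 58→Route 4 (107 km), Car 106→Route 5 (40 km), Car 91→Route 1 (88 km) — total 87+43+107+40+88 = 365 km.
No other one-to-one assignment undercuts 365 km.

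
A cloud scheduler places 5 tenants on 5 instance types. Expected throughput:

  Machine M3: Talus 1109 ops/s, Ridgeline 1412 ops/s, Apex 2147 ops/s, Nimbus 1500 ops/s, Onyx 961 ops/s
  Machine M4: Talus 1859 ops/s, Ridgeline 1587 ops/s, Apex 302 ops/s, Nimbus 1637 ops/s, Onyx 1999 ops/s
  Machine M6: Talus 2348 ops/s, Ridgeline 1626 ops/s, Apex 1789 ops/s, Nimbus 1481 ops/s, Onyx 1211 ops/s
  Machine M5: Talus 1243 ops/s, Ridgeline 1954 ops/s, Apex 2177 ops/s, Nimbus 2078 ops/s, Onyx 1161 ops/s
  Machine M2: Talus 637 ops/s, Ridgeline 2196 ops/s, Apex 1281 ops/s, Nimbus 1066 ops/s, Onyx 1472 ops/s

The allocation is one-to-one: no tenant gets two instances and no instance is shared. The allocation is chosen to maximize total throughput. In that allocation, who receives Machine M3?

Optimal: Talus→Machine M6 (2348 ops/s), Ridgeline→Machine M2 (2196 ops/s), Apex→Machine M3 (2147 ops/s), Nimbus→Machine M5 (2078 ops/s), Onyx→Machine M4 (1999 ops/s) — total 2348+2196+2147+2078+1999 = 10768 ops/s.
Row-greedy (each tenant in turn takes its best remaining instance) gives 9319 ops/s, worse by 1449.
Next-best assignment: Talus→Machine M6, Ridgeline→Machine M2, Apex→Machine M5, Nimbus→Machine M3, Onyx→Machine M4 = 10220 ops/s.
Apex's own top instance is Machine M5 (2177 ops/s), but forcing Apex→Machine M5 and reassigning the rest optimally gives only 10220 ops/s — worse by 548.

Apex receives Machine M3.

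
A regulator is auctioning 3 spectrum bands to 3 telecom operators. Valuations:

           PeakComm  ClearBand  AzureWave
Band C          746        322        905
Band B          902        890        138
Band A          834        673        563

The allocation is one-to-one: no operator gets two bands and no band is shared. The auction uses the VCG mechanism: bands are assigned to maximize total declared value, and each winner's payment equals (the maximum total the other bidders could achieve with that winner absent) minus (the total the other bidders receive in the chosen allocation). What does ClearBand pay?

Efficient allocation: PeakComm→Band A ($834M), ClearBand→Band B ($890M), AzureWave→Band C ($905M); total welfare W = $2629M.
ClearBand receives Band B at value $890M, so the others get W − 890 = $1739M.
Without ClearBand: best allocation of the remaining 2 bidders over all 3 bands is PeakComm→Band B ($902M), AzureWave→Band C ($905M), total $1807M.
VCG payment = (others' best without ClearBand) − (others' welfare with ClearBand) = 1807 − 1739 = $68M.

ClearBand pays $68M.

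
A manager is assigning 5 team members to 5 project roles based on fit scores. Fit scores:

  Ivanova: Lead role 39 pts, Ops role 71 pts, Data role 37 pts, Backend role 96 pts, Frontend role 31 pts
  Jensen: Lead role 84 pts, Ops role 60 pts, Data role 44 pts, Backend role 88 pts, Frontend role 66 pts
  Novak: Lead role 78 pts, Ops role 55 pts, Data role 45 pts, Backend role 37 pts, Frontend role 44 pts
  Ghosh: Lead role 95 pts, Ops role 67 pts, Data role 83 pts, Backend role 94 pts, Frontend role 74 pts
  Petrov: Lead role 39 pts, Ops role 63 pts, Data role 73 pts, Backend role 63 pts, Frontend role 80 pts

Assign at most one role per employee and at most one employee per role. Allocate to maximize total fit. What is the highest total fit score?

Treat this as an assignment problem: match each employee to one role.
Optimal: Ivanova→Ops role (71 pts), Jensen→Backend role (88 pts), Novak→Lead role (78 pts), Ghosh→Data role (83 pts), Petrov→Frontend role (80 pts) — total 71+88+78+83+80 = 400 pts.
Max-entry greedy (repeatedly take the single best remaining cell) gives 376 pts, worse by 24.
Swapping Ghosh↔Novak (Ghosh→Lead role 95 pts, Novak→Data role 45 pts) loses 21.

Max total: 400 pts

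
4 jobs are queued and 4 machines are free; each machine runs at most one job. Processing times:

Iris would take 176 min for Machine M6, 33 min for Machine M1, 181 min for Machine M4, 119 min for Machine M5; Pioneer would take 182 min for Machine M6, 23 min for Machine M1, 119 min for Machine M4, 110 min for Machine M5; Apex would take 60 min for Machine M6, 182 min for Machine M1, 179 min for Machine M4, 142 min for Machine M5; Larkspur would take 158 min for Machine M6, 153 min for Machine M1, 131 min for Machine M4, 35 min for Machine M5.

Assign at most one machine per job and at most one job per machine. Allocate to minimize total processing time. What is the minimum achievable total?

Minimum total: 247 min

Optimal: Iris→Machine M1 (33 min), Pioneer→Machine M4 (119 min), Apex→Machine M6 (60 min), Larkspur→Machine M5 (35 min) — total 33+119+60+35 = 247 min.
Row-greedy (each job in turn takes its cheapest remaining machine) gives 334 min, worse by 87.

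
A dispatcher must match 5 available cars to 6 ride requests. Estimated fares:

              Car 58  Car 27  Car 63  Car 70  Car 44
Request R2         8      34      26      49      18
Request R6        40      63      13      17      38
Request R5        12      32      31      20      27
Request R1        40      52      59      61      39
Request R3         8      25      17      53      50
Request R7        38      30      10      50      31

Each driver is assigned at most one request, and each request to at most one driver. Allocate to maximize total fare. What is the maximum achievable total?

Optimal: Car 58→Request R7 ($38), Car 27→Request R6 ($63), Car 63→Request R1 ($59), Car 70→Request R2 ($49), Car 44→Request R3 ($50) — total 38+63+59+49+50 = $259.
Column-greedy (each request in turn goes to its best remaining driver) gives $233, worse by 26.
Swapping Car 58↔Car 44 (Car 58→Request R3 $8, Car 44→Request R7 $31) loses 49.

Maximum total: $259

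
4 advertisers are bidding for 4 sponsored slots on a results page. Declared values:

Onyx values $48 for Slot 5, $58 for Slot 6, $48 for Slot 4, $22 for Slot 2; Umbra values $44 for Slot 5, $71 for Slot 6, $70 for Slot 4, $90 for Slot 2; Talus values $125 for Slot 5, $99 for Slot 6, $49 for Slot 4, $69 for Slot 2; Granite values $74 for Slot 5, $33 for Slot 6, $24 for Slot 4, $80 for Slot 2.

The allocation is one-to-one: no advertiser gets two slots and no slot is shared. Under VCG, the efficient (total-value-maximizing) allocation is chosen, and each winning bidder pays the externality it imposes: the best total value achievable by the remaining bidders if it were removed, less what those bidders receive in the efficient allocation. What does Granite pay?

Granite pays $20.

Efficient allocation: Onyx→Slot 6 ($58), Umbra→Slot 4 ($70), Talus→Slot 5 ($125), Granite→Slot 2 ($80); total welfare W = $333.
Granite receives Slot 2 at value $80, so the others get W − 80 = $253.
Without Granite: best allocation of the remaining 3 bidders over all 4 slots is Onyx→Slot 6 ($58), Umbra→Slot 2 ($90), Talus→Slot 5 ($125), total $273.
VCG payment = (others' best without Granite) − (others' welfare with Granite) = 273 − 253 = $20.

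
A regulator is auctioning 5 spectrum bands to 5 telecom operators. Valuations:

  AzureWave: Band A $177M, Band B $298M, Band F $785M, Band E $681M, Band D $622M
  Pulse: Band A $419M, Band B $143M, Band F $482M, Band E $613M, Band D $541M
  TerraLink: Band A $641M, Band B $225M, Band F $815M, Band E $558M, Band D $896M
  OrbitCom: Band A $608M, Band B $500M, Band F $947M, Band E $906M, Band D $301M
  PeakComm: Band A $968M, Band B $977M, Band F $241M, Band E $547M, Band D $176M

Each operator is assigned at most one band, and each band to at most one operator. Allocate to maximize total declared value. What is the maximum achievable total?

Maximum total: $3983M

Optimal: AzureWave→Band F ($785M), Pulse→Band A ($419M), TerraLink→Band D ($896M), OrbitCom→Band E ($906M), PeakComm→Band B ($977M) — total 785+419+896+906+977 = $3983M.
Row-greedy (each operator in turn takes its best remaining band) gives $3879M, worse by 104.
No other one-to-one assignment exceeds $3983M.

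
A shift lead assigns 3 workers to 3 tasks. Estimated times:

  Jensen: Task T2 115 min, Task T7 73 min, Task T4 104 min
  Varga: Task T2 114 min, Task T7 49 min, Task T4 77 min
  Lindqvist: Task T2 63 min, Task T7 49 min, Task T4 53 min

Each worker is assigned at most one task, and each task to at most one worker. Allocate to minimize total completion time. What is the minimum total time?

Min total: 213 min

Optimal: Jensen→Task T7 (73 min), Varga→Task T4 (77 min), Lindqvist→Task T2 (63 min) — total 73+77+63 = 213 min.
Swapping Varga↔Jensen (Varga→Task T7 49 min, Jensen→Task T4 104 min) adds 3.
No other one-to-one assignment undercuts 213 min.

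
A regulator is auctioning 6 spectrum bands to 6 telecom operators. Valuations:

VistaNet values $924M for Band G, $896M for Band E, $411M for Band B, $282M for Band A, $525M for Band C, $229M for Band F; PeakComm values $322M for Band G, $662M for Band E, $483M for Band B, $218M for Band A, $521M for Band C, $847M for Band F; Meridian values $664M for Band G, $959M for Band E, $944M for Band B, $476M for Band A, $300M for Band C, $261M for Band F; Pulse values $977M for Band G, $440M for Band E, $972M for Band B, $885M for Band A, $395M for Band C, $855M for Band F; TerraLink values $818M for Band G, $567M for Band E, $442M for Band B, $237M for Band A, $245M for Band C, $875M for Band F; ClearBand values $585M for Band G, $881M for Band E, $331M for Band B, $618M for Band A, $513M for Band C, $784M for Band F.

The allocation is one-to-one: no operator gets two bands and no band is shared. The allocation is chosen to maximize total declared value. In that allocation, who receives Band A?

Optimal: VistaNet→Band G ($924M), PeakComm→Band C ($521M), Meridian→Band B ($944M), Pulse→Band A ($885M), TerraLink→Band F ($875M), ClearBand→Band E ($881M) — total 924+521+944+885+875+881 = $5030M.
Max-entry greedy (repeatedly take the single best remaining cell) gives $4437M, worse by 593.
Pulse's own top band is Band G ($977M), but forcing Pulse→Band G and reassigning the rest optimally gives only $4831M — worse by 199.

Pulse receives Band A.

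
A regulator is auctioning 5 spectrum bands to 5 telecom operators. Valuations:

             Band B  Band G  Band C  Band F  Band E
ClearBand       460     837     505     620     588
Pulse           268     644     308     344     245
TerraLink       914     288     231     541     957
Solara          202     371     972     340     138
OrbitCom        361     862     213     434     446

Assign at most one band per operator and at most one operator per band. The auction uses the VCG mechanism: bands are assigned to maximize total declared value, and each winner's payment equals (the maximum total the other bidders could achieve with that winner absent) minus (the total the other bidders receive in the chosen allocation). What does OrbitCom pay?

Efficient allocation: ClearBand→Band E ($588M), Pulse→Band F ($344M), TerraLink→Band B ($914M), Solara→Band C ($972M), OrbitCom→Band G ($862M); total welfare W = $3680M.
OrbitCom receives Band G at value $862M, so the others get W − 862 = $2818M.
Without OrbitCom: best allocation of the remaining 4 bidders over all 5 bands is ClearBand→Band F ($620M), Pulse→Band G ($644M), TerraLink→Band E ($957M), Solara→Band C ($972M), total $3193M.
VCG payment = (others' best without OrbitCom) − (others' welfare with OrbitCom) = 3193 − 2818 = $375M.

OrbitCom pays $375M.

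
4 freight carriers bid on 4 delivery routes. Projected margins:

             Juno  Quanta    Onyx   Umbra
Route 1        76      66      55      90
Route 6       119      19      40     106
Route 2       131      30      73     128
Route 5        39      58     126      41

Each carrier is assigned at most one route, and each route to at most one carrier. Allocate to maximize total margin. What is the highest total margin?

Optimal: Juno→Route 6 ($119k), Quanta→Route 1 ($66k), Onyx→Route 5 ($126k), Umbra→Route 2 ($128k) — total 119+66+126+128 = $439k.
Row-greedy (each carrier in turn takes its best remaining route) gives $429k, worse by 10.
No other one-to-one assignment exceeds $439k.

Maximum total: $439k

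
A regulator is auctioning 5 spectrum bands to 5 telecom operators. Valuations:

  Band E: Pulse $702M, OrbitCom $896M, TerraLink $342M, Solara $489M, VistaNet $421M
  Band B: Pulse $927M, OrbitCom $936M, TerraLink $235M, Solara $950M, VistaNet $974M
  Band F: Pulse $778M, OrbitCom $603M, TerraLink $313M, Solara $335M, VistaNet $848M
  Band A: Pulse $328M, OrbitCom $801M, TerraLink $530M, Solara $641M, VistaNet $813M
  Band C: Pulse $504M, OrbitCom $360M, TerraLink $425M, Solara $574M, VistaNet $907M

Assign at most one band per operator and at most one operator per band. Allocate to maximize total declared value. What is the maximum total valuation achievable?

This is a one-to-one assignment (maximum-weight bipartite matching).
Optimal: Pulse→Band F ($778M), OrbitCom→Band E ($896M), TerraLink→Band A ($530M), Solara→Band B ($950M), VistaNet→Band C ($907M) — total 778+896+530+950+907 = $4061M.
Row-greedy (each operator in turn takes its best remaining band) gives $3775M, worse by 286.
Next-best assignment: Pulse→Band F, OrbitCom→Band E, TerraLink→Band C, Solara→Band B, VistaNet→Band A = $3862M.
Swapping TerraLink↔Solara (TerraLink→Band B $235M, Solara→Band A $641M) loses 604.
No other one-to-one assignment exceeds $4061M.

Maximum total: $4061M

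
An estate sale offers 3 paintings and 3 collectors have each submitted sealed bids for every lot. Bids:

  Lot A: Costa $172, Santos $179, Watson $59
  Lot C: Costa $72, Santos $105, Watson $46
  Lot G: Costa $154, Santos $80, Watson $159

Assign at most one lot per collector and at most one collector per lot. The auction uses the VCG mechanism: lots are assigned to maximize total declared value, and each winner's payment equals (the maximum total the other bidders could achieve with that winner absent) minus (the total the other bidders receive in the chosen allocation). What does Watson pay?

Watson pays $56.

Efficient allocation: Costa→Lot A ($172), Santos→Lot C ($105), Watson→Lot G ($159); total welfare W = $436.
Watson receives Lot G at value $159, so the others get W − 159 = $277.
Without Watson: best allocation of the remaining 2 bidders over all 3 lots is Costa→Lot G ($154), Santos→Lot A ($179), total $333.
VCG payment = (others' best without Watson) − (others' welfare with Watson) = 333 − 277 = $56.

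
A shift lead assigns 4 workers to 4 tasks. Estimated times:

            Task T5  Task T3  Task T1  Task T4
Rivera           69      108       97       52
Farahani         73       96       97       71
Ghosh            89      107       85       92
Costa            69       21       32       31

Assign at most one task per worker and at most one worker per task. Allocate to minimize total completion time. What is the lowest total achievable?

Optimal: Rivera→Task T4 (52 min), Farahani→Task T5 (73 min), Ghosh→Task T1 (85 min), Costa→Task T3 (21 min) — total 52+73+85+21 = 231 min.
Column-greedy (each task in turn goes to its cheapest remaining worker) gives 246 min, worse by 15.
Swapping Ghosh↔Farahani (Ghosh→Task T5 89 min, Farahani→Task T1 97 min) adds 28.

Minimum total: 231 min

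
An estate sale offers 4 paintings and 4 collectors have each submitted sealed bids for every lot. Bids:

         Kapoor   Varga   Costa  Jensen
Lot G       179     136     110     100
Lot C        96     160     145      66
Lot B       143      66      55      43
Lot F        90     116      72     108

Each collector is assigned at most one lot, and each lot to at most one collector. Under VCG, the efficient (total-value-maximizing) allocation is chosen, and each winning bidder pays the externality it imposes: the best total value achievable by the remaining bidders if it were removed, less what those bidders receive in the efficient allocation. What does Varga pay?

Efficient allocation: Kapoor→Lot B ($143), Varga→Lot G ($136), Costa→Lot C ($145), Jensen→Lot F ($108); total welfare W = $532.
Varga receives Lot G at value $136, so the others get W − 136 = $396.
Without Varga: best allocation of the remaining 3 bidders over all 4 lots is Kapoor→Lot G ($179), Costa→Lot C ($145), Jensen→Lot F ($108), total $432.
VCG payment = (others' best without Varga) − (others' welfare with Varga) = 432 − 396 = $36.

Varga pays $36.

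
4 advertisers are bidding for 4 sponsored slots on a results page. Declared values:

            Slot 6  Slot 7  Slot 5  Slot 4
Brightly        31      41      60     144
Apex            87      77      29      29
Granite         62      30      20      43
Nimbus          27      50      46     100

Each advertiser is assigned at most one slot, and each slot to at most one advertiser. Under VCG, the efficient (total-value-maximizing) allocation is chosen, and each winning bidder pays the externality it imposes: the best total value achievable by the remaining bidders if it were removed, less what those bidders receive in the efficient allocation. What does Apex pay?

Efficient allocation: Brightly→Slot 4 ($144), Apex→Slot 7 ($77), Granite→Slot 6 ($62), Nimbus→Slot 5 ($46); total welfare W = $329.
Apex receives Slot 7 at value $77, so the others get W − 77 = $252.
Without Apex: best allocation of the remaining 3 bidders over all 4 slots is Brightly→Slot 4 ($144), Granite→Slot 6 ($62), Nimbus→Slot 7 ($50), total $256.
VCG payment = (others' best without Apex) − (others' welfare with Apex) = 256 − 252 = $4.

Apex pays $4.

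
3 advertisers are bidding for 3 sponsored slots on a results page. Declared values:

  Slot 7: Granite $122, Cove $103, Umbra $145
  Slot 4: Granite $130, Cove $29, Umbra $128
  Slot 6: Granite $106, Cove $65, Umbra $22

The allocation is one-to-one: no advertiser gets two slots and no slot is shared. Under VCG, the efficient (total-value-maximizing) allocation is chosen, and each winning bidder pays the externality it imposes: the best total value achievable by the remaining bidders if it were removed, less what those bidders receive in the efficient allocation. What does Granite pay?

Granite pays $21.

Efficient allocation: Granite→Slot 4 ($130), Cove→Slot 6 ($65), Umbra→Slot 7 ($145); total welfare W = $340.
Granite receives Slot 4 at value $130, so the others get W − 130 = $210.
Without Granite: best allocation of the remaining 2 bidders over all 3 slots is Cove→Slot 7 ($103), Umbra→Slot 4 ($128), total $231.
VCG payment = (others' best without Granite) − (others' welfare with Granite) = 231 − 210 = $21.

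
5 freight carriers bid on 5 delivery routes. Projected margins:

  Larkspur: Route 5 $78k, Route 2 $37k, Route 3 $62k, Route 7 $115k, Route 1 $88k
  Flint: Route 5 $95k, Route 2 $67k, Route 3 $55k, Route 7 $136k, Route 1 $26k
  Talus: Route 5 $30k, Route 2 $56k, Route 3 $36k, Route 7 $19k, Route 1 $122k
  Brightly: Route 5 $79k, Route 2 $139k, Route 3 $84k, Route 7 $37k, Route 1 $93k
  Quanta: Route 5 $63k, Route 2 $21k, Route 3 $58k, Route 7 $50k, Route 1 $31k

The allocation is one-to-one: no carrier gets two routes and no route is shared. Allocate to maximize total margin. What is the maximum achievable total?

Max total: $533k

Optimal: Larkspur→Route 5 ($78k), Flint→Route 7 ($136k), Talus→Route 1 ($122k), Brightly→Route 2 ($139k), Quanta→Route 3 ($58k) — total 78+136+122+139+58 = $533k.
Column-greedy (each route in turn goes to its best remaining carrier) gives $468k, worse by 65.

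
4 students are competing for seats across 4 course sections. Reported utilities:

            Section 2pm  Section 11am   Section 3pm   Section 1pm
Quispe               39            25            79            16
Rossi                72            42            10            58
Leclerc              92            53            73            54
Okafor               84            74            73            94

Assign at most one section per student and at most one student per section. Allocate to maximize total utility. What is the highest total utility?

Optimal: Quispe→Section 3pm (79 points), Rossi→Section 11am (42 points), Leclerc→Section 2pm (92 points), Okafor→Section 1pm (94 points) — total 79+42+92+94 = 307 points.
Row-greedy (each student in turn takes its best remaining section) gives 279 points, worse by 28.

Maximum total: 307 points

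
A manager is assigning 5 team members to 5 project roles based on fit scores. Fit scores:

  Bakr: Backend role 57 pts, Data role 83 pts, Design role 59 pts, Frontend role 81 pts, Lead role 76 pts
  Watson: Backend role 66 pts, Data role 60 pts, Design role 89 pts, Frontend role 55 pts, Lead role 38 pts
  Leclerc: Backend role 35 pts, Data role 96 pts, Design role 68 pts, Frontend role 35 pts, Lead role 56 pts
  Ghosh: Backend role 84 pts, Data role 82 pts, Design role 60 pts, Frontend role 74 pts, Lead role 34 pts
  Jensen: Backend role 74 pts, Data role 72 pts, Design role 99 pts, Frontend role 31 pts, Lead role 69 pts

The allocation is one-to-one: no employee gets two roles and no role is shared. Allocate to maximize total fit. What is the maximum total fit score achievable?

Maximum total: 419 pts

Treat this as an assignment problem: match each employee to one role.
Optimal: Bakr→Frontend role (81 pts), Watson→Design role (89 pts), Leclerc→Data role (96 pts), Ghosh→Backend role (84 pts), Jensen→Lead role (69 pts) — total 81+89+96+84+69 = 419 pts.
Max-entry greedy (repeatedly take the single best remaining cell) gives 398 pts, worse by 21.
Next-best assignment: Bakr→Lead role, Watson→Backend role, Leclerc→Data role, Ghosh→Frontend role, Jensen→Design role = 411 pts.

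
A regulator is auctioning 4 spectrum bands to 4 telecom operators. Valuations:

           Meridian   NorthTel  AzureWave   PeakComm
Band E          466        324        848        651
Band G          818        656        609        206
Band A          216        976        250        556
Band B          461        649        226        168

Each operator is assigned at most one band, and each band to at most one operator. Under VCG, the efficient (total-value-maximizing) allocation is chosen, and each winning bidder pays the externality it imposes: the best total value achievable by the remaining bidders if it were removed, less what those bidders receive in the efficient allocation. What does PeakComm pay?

Efficient allocation: Meridian→Band G ($818M), NorthTel→Band B ($649M), AzureWave→Band E ($848M), PeakComm→Band A ($556M); total welfare W = $2871M.
PeakComm receives Band A at value $556M, so the others get W − 556 = $2315M.
Without PeakComm: best allocation of the remaining 3 bidders over all 4 bands is Meridian→Band G ($818M), NorthTel→Band A ($976M), AzureWave→Band E ($848M), total $2642M.
VCG payment = (others' best without PeakComm) − (others' welfare with PeakComm) = 2642 − 2315 = $327M.

PeakComm pays $327M.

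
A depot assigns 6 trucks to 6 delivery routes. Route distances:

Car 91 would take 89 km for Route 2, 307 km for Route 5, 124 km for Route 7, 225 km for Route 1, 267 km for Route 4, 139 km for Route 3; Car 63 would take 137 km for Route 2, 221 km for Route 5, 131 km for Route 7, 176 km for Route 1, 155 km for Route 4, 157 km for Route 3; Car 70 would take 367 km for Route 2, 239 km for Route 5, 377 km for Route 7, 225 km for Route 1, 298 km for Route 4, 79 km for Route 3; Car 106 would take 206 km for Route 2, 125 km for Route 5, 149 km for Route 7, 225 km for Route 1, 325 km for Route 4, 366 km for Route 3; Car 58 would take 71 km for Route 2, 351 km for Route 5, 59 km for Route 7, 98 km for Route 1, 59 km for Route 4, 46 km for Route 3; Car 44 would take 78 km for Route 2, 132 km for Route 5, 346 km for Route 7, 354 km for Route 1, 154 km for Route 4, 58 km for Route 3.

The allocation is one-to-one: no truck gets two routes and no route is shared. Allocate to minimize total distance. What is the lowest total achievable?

Optimal: Car 91→Route 7 (124 km), Car 63→Route 1 (176 km), Car 70→Route 3 (79 km), Car 106→Route 5 (125 km), Car 58→Route 4 (59 km), Car 44→Route 2 (78 km) — total 124+176+79+125+59+78 = 641 km.
Column-greedy (each route in turn goes to its cheapest remaining truck) gives 729 km, worse by 88.
Next-best assignment: Car 91→Route 7, Car 63→Route 4, Car 70→Route 3, Car 106→Route 5, Car 58→Route 1, Car 44→Route 2 = 659 km.
Checked against all permutations: 641 km is optimal.

Minimum total: 641 km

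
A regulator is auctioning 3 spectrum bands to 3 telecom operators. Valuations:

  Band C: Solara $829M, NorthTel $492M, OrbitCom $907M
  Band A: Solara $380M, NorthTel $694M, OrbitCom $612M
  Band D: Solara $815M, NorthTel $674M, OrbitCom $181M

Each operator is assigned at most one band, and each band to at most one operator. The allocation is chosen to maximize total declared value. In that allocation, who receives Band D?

Solara receives Band D.

This is a one-to-one assignment (maximum-weight bipartite matching).
Optimal: Solara→Band D ($815M), NorthTel→Band A ($694M), OrbitCom→Band C ($907M) — total 815+694+907 = $2416M.
Row-greedy (each operator in turn takes its best remaining band) gives $1704M, worse by 712.
Swapping NorthTel↔Solara (NorthTel→Band D $674M, Solara→Band A $380M) loses 455.
No other one-to-one assignment exceeds $2416M.
Solara's own top band is Band C ($829M), but forcing Solara→Band C and reassigning the rest optimally gives only $2115M — worse by 301.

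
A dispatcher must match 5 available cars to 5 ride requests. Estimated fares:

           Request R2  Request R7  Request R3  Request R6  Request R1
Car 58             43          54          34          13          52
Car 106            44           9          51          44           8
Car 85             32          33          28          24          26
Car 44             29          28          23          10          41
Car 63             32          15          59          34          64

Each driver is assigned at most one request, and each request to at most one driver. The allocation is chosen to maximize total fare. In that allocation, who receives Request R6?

Car 106 receives Request R6.

Optimal: Car 58→Request R7 ($54), Car 106→Request R6 ($44), Car 85→Request R2 ($32), Car 44→Request R1 ($41), Car 63→Request R3 ($59) — total 54+44+32+41+59 = $230.
Row-greedy (each driver in turn takes its best remaining request) gives $212, worse by 18.
Next-best assignment: Car 58→Request R7, Car 106→Request R2, Car 85→Request R6, Car 44→Request R1, Car 63→Request R3 = $222.
Car 106's own top request is Request R3 ($51), but forcing Car 106→Request R3 and reassigning the rest optimally gives only $222 — worse by 8.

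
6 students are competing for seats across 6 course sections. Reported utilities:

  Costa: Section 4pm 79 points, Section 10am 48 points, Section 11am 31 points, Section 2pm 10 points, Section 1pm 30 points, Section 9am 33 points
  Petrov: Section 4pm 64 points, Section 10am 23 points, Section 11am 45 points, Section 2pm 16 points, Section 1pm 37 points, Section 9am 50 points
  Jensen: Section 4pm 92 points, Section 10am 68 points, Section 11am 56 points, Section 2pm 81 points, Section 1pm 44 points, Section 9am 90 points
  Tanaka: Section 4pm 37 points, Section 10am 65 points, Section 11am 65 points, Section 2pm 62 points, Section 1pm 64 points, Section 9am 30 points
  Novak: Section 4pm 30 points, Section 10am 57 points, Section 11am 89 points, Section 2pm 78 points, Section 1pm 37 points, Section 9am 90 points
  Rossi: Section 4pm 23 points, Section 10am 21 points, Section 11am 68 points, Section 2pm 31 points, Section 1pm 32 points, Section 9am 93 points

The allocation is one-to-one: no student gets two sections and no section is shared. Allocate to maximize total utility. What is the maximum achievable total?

Maximum total: 444 points

This is a one-to-one assignment (maximum-weight bipartite matching).
Optimal: Costa→Section 4pm (79 points), Petrov→Section 1pm (37 points), Jensen→Section 2pm (81 points), Tanaka→Section 10am (65 points), Novak→Section 11am (89 points), Rossi→Section 9am (93 points) — total 79+37+81+65+89+93 = 444 points.
Row-greedy (each student in turn takes its best remaining section) gives 396 points, worse by 48.
Next-best assignment: Costa→Section 10am, Petrov→Section 4pm, Jensen→Section 2pm, Tanaka→Section 1pm, Novak→Section 11am, Rossi→Section 9am = 439 points.
Swapping Tanaka↔Rossi (Tanaka→Section 9am 30 points, Rossi→Section 10am 21 points) loses 107.
Checked against all permutations: 444 points is optimal.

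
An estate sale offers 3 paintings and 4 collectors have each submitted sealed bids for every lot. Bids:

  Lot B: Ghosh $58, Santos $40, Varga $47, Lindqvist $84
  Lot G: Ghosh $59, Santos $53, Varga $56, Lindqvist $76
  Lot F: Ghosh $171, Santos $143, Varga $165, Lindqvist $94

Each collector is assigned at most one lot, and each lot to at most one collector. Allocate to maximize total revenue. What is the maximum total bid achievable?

Optimal: Lindqvist→Lot B ($84), Varga→Lot G ($56), Ghosh→Lot F ($171) — total 84+56+171 = $311.
Row-greedy (each collector in turn takes its best remaining lot) gives $271, worse by 40.
Next-best assignment: Lindqvist→Lot B, Ghosh→Lot G, Varga→Lot F = $308.
No other one-to-one assignment exceeds $311.

Maximum total: $311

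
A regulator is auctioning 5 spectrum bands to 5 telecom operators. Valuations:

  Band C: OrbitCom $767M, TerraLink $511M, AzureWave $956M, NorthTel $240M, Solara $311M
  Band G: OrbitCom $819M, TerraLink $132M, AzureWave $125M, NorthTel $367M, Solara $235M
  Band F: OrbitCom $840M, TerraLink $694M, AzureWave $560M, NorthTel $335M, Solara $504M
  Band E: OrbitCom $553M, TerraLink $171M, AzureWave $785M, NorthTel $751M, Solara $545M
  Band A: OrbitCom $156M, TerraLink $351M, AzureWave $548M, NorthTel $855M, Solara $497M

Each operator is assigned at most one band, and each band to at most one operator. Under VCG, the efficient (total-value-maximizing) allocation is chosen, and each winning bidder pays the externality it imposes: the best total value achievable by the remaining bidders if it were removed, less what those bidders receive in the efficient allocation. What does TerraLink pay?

Efficient allocation: OrbitCom→Band G ($819M), TerraLink→Band F ($694M), AzureWave→Band C ($956M), NorthTel→Band A ($855M), Solara→Band E ($545M); total welfare W = $3869M.
TerraLink receives Band F at value $694M, so the others get W − 694 = $3175M.
Without TerraLink: best allocation of the remaining 4 bidders over all 5 bands is OrbitCom→Band F ($840M), AzureWave→Band C ($956M), NorthTel→Band A ($855M), Solara→Band E ($545M), total $3196M.
VCG payment = (others' best without TerraLink) − (others' welfare with TerraLink) = 3196 − 3175 = $21M.

TerraLink pays $21M.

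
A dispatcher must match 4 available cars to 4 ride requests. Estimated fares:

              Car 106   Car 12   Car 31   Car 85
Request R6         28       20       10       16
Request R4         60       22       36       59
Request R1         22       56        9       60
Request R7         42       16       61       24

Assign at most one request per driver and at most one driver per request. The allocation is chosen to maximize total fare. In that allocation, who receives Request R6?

Car 106 receives Request R6.

This is the linear assignment problem.
Optimal: Car 106→Request R6 ($28), Car 12→Request R1 ($56), Car 31→Request R7 ($61), Car 85→Request R4 ($59) — total 28+56+61+59 = $204.
Row-greedy (each driver in turn takes its best remaining request) gives $193, worse by 11.
Checked against all permutations: $204 is optimal.
Car 106's own top request is Request R4 ($60), but forcing Car 106→Request R4 and reassigning the rest optimally gives only $201 — worse by 3.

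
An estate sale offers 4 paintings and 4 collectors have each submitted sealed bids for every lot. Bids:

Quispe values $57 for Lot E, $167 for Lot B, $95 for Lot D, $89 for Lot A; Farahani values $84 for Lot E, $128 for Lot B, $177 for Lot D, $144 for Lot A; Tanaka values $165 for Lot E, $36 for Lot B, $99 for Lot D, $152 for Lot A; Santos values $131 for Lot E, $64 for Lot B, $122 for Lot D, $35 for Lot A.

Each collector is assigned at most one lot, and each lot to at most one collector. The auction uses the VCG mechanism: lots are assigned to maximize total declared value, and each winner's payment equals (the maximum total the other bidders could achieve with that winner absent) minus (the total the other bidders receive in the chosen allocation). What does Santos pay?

Efficient allocation: Quispe→Lot B ($167), Farahani→Lot D ($177), Tanaka→Lot A ($152), Santos→Lot E ($131); total welfare W = $627.
Santos receives Lot E at value $131, so the others get W − 131 = $496.
Without Santos: best allocation of the remaining 3 bidders over all 4 lots is Quispe→Lot B ($167), Farahani→Lot D ($177), Tanaka→Lot E ($165), total $509.
VCG payment = (others' best without Santos) − (others' welfare with Santos) = 509 − 496 = $13.

Santos pays $13.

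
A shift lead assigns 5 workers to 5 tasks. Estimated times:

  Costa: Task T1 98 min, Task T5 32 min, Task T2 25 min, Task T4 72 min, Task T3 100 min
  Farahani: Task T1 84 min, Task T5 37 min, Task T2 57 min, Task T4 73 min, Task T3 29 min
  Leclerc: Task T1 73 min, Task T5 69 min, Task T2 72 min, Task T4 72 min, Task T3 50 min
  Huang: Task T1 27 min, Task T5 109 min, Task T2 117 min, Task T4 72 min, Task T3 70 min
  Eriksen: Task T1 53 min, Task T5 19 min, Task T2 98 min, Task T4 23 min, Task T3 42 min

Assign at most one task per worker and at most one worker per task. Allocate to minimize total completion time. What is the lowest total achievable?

Minimum total: 162 min

Optimal: Costa→Task T2 (25 min), Farahani→Task T5 (37 min), Leclerc→Task T3 (50 min), Huang→Task T1 (27 min), Eriksen→Task T4 (23 min) — total 25+37+50+27+23 = 162 min.
Row-greedy (each worker in turn takes its cheapest remaining task) gives 173 min, worse by 11.
Next-best assignment: Costa→Task T2, Farahani→Task T3, Leclerc→Task T4, Huang→Task T1, Eriksen→Task T5 = 172 min.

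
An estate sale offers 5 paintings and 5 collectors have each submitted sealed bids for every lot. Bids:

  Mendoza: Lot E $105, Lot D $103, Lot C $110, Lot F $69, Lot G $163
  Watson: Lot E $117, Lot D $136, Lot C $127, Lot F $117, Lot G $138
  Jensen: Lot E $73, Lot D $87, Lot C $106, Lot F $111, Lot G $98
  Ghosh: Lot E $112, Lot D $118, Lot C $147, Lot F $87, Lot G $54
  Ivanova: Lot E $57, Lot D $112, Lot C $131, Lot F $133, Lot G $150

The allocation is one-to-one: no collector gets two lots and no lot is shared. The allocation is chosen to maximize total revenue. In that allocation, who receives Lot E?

Ghosh receives Lot E.

This is a one-to-one assignment (maximum-weight bipartite matching).
Optimal: Mendoza→Lot G ($163), Watson→Lot D ($136), Jensen→Lot F ($111), Ghosh→Lot E ($112), Ivanova→Lot C ($131) — total 163+136+111+112+131 = $653.
Next-best assignment: Mendoza→Lot G, Watson→Lot D, Jensen→Lot E, Ghosh→Lot C, Ivanova→Lot F = $652.
Swapping Ivanova↔Mendoza (Ivanova→Lot G $150, Mendoza→Lot C $110) loses 34.
Ghosh's own top lot is Lot C ($147), but forcing Ghosh→Lot C and reassigning the rest optimally gives only $652 — worse by 1.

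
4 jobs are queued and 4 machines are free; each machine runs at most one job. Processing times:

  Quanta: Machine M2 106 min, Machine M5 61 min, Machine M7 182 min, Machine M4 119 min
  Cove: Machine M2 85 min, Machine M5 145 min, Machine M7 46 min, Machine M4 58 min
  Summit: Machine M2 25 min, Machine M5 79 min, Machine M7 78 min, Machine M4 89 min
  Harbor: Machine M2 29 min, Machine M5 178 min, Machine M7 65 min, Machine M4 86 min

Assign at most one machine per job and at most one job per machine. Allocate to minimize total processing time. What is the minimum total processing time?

This is a one-to-one assignment (minimum-cost bipartite matching).
Optimal: Quanta→Machine M5 (61 min), Cove→Machine M4 (58 min), Summit→Machine M2 (25 min), Harbor→Machine M7 (65 min) — total 61+58+25+65 = 209 min.
Row-greedy (each job in turn takes its cheapest remaining machine) gives 218 min, worse by 9.
Checked against all permutations: 209 min is optimal.

Minimum total: 209 min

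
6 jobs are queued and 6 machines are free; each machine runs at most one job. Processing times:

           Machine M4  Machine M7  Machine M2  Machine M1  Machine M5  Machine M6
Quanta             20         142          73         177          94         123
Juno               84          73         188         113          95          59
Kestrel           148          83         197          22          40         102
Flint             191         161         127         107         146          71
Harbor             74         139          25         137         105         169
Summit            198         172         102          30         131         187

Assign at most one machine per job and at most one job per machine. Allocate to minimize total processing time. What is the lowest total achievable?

This is the linear assignment problem.
Optimal: Quanta→Machine M4 (20 min), Juno→Machine M7 (73 min), Kestrel→Machine M5 (40 min), Flint→Machine M6 (71 min), Harbor→Machine M2 (25 min), Summit→Machine M1 (30 min) — total 20+73+40+71+25+30 = 259 min.
Min-entry greedy (repeatedly take the single cheapest remaining cell) gives 418 min, worse by 159.
Next-best assignment: Quanta→Machine M4, Juno→Machine M5, Kestrel→Machine M7, Flint→Machine M6, Harbor→Machine M2, Summit→Machine M1 = 324 min.
Swapping Juno↔Kestrel (Juno→Machine M5 95 min, Kestrel→Machine M7 83 min) adds 65.
Every other assignment is strictly worse.

Min total: 259 min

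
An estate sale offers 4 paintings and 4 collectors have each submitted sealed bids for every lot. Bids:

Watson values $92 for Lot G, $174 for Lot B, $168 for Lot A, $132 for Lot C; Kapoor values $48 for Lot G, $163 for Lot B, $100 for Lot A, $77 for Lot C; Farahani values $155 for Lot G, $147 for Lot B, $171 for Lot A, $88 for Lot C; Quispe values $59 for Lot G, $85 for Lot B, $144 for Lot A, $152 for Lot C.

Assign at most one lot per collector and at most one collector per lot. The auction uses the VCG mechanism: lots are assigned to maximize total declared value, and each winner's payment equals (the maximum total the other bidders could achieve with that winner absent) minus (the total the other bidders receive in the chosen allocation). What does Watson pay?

Efficient allocation: Watson→Lot A ($168), Kapoor→Lot B ($163), Farahani→Lot G ($155), Quispe→Lot C ($152); total welfare W = $638.
Watson receives Lot A at value $168, so the others get W − 168 = $470.
Without Watson: best allocation of the remaining 3 bidders over all 4 lots is Kapoor→Lot B ($163), Farahani→Lot A ($171), Quispe→Lot C ($152), total $486.
VCG payment = (others' best without Watson) − (others' welfare with Watson) = 486 − 470 = $16.

Watson pays $16.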